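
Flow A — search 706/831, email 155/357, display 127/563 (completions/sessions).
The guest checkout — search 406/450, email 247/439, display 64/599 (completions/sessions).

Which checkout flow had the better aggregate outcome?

Search: Flow A 706/831 = 85.0%, the guest checkout 406/450 = 90.2% → the guest checkout
Email: Flow A 155/357 = 43.4%, the guest checkout 247/439 = 56.3% → the guest checkout
Display: Flow A 127/563 = 22.6%, the guest checkout 64/599 = 10.7% → Flow A
Overall: Flow A 988/1751 = 56.4%, the guest checkout 717/1488 = 48.2% → Flow A
(Neither sweeps every traffic group, but Flow A has the higher pooled rate.)

Flow A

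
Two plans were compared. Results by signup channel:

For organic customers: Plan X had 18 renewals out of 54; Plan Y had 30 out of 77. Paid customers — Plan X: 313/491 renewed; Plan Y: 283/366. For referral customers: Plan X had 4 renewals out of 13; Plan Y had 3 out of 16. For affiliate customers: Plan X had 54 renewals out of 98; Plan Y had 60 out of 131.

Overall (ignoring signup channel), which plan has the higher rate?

Plan Y

Organic: Plan X 18/54 = 33.3%, Plan Y 30/77 = 39.0% → Plan Y
Paid: Plan X 313/491 = 63.7%, Plan Y 283/366 = 77.3% → Plan Y
Referral: Plan X 4/13 = 30.8%, Plan Y 3/16 = 18.8% → Plan X
Affiliate: Plan X 54/98 = 55.1%, Plan Y 60/131 = 45.8% → Plan X
Overall: Plan X 389/656 = 59.3%, Plan Y 376/590 = 63.7% → Plan Y
(Neither sweeps every signup group, but Plan Y has the higher pooled rate.)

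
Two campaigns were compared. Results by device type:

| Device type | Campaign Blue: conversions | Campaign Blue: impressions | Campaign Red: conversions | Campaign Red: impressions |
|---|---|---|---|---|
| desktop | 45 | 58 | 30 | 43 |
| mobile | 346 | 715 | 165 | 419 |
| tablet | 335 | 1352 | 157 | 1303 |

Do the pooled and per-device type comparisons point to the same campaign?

Desktop: Campaign Blue 45/58 = 77.6%, Campaign Red 30/43 = 69.8% → Campaign Blue
Mobile: Campaign Blue 346/715 = 48.4%, Campaign Red 165/419 = 39.4% → Campaign Blue
Tablet: Campaign Blue 335/1352 = 24.8%, Campaign Red 157/1303 = 12.0% → Campaign Blue
Overall: Campaign Blue 726/2125 = 34.2%, Campaign Red 352/1765 = 19.9% → Campaign Blue
Campaign Blue wins overall and in every device group — no reversal.

Yes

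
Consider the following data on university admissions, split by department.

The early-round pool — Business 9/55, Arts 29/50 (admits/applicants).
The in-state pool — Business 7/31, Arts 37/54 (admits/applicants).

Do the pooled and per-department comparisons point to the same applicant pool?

Business: the early-round pool 9/55 = 16.4%, the in-state pool 7/31 = 22.6% → the in-state pool
Arts: the early-round pool 29/50 = 58.0%, the in-state pool 37/54 = 68.5% → the in-state pool
Overall: the early-round pool 38/105 = 36.2%, the in-state pool 44/85 = 51.8% → the in-state pool
The in-state pool wins overall and in every department group — no reversal.

Yes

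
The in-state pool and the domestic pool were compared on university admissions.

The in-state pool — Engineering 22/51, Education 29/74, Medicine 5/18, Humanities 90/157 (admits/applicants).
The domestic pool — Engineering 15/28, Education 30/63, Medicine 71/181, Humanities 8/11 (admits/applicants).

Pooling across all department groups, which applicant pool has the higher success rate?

the in-state pool

Engineering: the in-state pool 22/51 = 43.1%, the domestic pool 15/28 = 53.6% → the domestic pool
Education: the in-state pool 29/74 = 39.2%, the domestic pool 30/63 = 47.6% → the domestic pool
Medicine: the in-state pool 5/18 = 27.8%, the domestic pool 71/181 = 39.2% → the domestic pool
Humanities: the in-state pool 90/157 = 57.3%, the domestic pool 8/11 = 72.7% → the domestic pool
Overall: the in-state pool 146/300 = 48.7%, the domestic pool 124/283 = 43.8% → the in-state pool
(The domestic pool wins every department group but the in-state pool wins overall — the domestic pool's applicants skew toward the low-rate Medicine group.)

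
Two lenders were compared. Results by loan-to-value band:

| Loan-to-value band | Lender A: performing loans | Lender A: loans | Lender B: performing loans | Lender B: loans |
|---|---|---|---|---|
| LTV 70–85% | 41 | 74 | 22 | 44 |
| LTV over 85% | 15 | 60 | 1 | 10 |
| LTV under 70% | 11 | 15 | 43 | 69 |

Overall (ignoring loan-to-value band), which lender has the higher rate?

LTV 70–85%: Lender A 41/74 = 55.4%, Lender B 22/44 = 50.0% → Lender A
LTV over 85%: Lender A 15/60 = 25.0%, Lender B 1/10 = 10.0% → Lender A
LTV under 70%: Lender A 11/15 = 73.3%, Lender B 43/69 = 62.3% → Lender A
Overall: Lender A 67/149 = 45.0%, Lender B 66/123 = 53.7% → Lender B
(Lender A wins every loan-to-value group but Lender B wins overall — Lender A's loans skew toward the low-rate LTV over 85% group.)

Lender B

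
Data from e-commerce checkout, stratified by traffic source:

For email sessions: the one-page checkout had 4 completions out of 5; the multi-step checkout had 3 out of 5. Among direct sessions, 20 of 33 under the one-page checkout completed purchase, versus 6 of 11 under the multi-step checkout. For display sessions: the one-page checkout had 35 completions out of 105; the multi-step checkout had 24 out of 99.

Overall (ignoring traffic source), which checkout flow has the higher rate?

Email: the one-page checkout 4/5 = 80.0%, the multi-step checkout 3/5 = 60.0% → the one-page checkout
Direct: the one-page checkout 20/33 = 60.6%, the multi-step checkout 6/11 = 54.5% → the one-page checkout
Display: the one-page checkout 35/105 = 33.3%, the multi-step checkout 24/99 = 24.2% → the one-page checkout
Overall: the one-page checkout 59/143 = 41.3%, the multi-step checkout 33/115 = 28.7% → the one-page checkout

the one-page checkout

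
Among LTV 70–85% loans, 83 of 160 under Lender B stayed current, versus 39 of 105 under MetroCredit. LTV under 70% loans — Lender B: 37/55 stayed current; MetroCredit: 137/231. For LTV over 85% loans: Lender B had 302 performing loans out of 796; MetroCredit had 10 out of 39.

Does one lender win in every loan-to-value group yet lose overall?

LTV 70–85%: Lender B 83/160 = 51.9%, MetroCredit 39/105 = 37.1% → Lender B
LTV under 70%: Lender B 37/55 = 67.3%, MetroCredit 137/231 = 59.3% → Lender B
LTV over 85%: Lender B 302/796 = 37.9%, MetroCredit 10/39 = 25.6% → Lender B
Overall: Lender B 422/1011 = 41.7%, MetroCredit 186/375 = 49.6% → MetroCredit
Lender B wins each loan-to-value group but MetroCredit wins overall — the comparison reverses. Lender B's loans skew toward LTV over 85%, which has a lower base rate.

Yes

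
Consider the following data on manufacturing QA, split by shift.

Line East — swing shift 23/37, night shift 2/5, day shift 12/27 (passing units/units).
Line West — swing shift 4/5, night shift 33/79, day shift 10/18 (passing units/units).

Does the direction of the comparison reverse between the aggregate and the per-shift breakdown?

Yes

Swing shift: Line East 23/37 = 62.2%, Line West 4/5 = 80.0% → Line West
Night shift: Line East 2/5 = 40.0%, Line West 33/79 = 41.8% → Line West
Day shift: Line East 12/27 = 44.4%, Line West 10/18 = 55.6% → Line West
Overall: Line East 37/69 = 53.6%, Line West 47/102 = 46.1% → Line East
Line West wins each shift group but Line East wins overall — the comparison reverses. Line West's units skew toward night shift, which has a lower base rate.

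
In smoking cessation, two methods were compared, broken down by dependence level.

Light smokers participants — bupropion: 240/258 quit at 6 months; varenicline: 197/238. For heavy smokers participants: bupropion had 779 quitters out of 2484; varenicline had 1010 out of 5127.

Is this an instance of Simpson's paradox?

Light smokers: bupropion 240/258 = 93.0%, varenicline 197/238 = 82.8% → bupropion
Heavy smokers: bupropion 779/2484 = 31.4%, varenicline 1010/5127 = 19.7% → bupropion
Overall: bupropion 1019/2742 = 37.2%, varenicline 1207/5365 = 22.5% → bupropion
Bupropion wins overall and in every dependence group — no reversal.

No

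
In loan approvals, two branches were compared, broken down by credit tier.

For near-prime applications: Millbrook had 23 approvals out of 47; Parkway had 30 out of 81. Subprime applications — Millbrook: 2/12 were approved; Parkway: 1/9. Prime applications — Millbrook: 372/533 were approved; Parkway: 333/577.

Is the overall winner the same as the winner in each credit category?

Yes

Near-prime: Millbrook 23/47 = 48.9%, Parkway 30/81 = 37.0% → Millbrook
Subprime: Millbrook 2/12 = 16.7%, Parkway 1/9 = 11.1% → Millbrook
Prime: Millbrook 372/533 = 69.8%, Parkway 333/577 = 57.7% → Millbrook
Overall: Millbrook 397/592 = 67.1%, Parkway 364/667 = 54.6% → Millbrook
Millbrook wins overall and in every credit group — no reversal.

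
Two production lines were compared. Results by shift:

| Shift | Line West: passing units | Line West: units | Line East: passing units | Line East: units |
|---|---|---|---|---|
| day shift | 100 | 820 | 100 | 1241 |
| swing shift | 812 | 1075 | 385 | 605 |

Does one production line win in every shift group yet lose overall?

Day shift: Line West 100/820 = 12.2%, Line East 100/1241 = 8.1% → Line West
Swing shift: Line West 812/1075 = 75.5%, Line East 385/605 = 63.6% → Line West
Overall: Line West 912/1895 = 48.1%, Line East 485/1846 = 26.3% → Line West
Line West wins overall and in every shift group — no reversal.

No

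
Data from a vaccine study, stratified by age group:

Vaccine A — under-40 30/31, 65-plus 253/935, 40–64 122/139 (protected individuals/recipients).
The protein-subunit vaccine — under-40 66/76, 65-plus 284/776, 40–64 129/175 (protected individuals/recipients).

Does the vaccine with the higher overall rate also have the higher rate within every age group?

No

Under-40: Vaccine A 30/31 = 96.8%, the protein-subunit vaccine 66/76 = 86.8% → Vaccine A
65-plus: Vaccine A 253/935 = 27.1%, the protein-subunit vaccine 284/776 = 36.6% → the protein-subunit vaccine
40–64: Vaccine A 122/139 = 87.8%, the protein-subunit vaccine 129/175 = 73.7% → Vaccine A
Overall: Vaccine A 405/1105 = 36.7%, the protein-subunit vaccine 479/1027 = 46.6% → the protein-subunit vaccine
Neither sweeps: Vaccine A wins 2 of 3 groups, the protein-subunit vaccine wins 1. The protein-subunit vaccine wins overall but not every group — no Simpson reversal.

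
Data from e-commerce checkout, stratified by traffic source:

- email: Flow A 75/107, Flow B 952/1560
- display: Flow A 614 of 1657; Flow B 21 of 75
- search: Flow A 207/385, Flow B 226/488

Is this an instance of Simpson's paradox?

Yes

Email: Flow A 75/107 = 70.1%, Flow B 952/1560 = 61.0% → Flow A
Display: Flow A 614/1657 = 37.1%, Flow B 21/75 = 28.0% → Flow A
Search: Flow A 207/385 = 53.8%, Flow B 226/488 = 46.3% → Flow A
Overall: Flow A 896/2149 = 41.7%, Flow B 1199/2123 = 56.5% → Flow B
Flow A wins each traffic group but Flow B wins overall — the comparison reverses. Flow A's sessions skew toward display, which has a lower base rate.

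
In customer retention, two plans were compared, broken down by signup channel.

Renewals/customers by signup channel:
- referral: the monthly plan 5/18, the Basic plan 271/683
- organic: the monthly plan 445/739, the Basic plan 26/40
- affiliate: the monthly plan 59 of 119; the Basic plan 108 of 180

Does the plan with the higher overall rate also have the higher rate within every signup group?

Referral: the monthly plan 5/18 = 27.8%, the Basic plan 271/683 = 39.7% → the Basic plan
Organic: the monthly plan 445/739 = 60.2%, the Basic plan 26/40 = 65.0% → the Basic plan
Affiliate: the monthly plan 59/119 = 49.6%, the Basic plan 108/180 = 60.0% → the Basic plan
Overall: the monthly plan 509/876 = 58.1%, the Basic plan 405/903 = 44.9% → the monthly plan
The Basic plan wins each signup group but the monthly plan wins overall — the comparison reverses. The Basic plan's customers skew toward referral, which has a lower base rate.

No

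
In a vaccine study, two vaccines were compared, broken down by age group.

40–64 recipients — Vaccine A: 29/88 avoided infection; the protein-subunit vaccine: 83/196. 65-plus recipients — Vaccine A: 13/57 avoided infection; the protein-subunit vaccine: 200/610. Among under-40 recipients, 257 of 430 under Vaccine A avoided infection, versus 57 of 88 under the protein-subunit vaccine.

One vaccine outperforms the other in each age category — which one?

40–64: Vaccine A 29/88 = 33.0%, the protein-subunit vaccine 83/196 = 42.3% → the protein-subunit vaccine
65-plus: Vaccine A 13/57 = 22.8%, the protein-subunit vaccine 200/610 = 32.8% → the protein-subunit vaccine
Under-40: Vaccine A 257/430 = 59.8%, the protein-subunit vaccine 57/88 = 64.8% → the protein-subunit vaccine
The protein-subunit vaccine has the higher rate in all 3 groups.

the protein-subunit vaccine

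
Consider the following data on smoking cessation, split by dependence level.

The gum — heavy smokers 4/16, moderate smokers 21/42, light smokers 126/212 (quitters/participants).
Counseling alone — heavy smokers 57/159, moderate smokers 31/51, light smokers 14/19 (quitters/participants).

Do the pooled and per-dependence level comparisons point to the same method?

Heavy smokers: the gum 4/16 = 25.0%, counseling alone 57/159 = 35.8% → counseling alone
Moderate smokers: the gum 21/42 = 50.0%, counseling alone 31/51 = 60.8% → counseling alone
Light smokers: the gum 126/212 = 59.4%, counseling alone 14/19 = 73.7% → counseling alone
Overall: the gum 151/270 = 55.9%, counseling alone 102/229 = 44.5% → the gum
Counseling alone wins each dependence group but the gum wins overall — the comparison reverses. Counseling alone's participants skew toward heavy smokers, which has a lower base rate.

No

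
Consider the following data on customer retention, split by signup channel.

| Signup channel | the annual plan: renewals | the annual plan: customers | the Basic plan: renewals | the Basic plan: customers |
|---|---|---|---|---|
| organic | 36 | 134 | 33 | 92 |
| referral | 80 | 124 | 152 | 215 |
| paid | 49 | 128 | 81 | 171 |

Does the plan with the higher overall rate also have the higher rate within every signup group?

Yes

Organic: the annual plan 36/134 = 26.9%, the Basic plan 33/92 = 35.9% → the Basic plan
Referral: the annual plan 80/124 = 64.5%, the Basic plan 152/215 = 70.7% → the Basic plan
Paid: the annual plan 49/128 = 38.3%, the Basic plan 81/171 = 47.4% → the Basic plan
Overall: the annual plan 165/386 = 42.7%, the Basic plan 266/478 = 55.6% → the Basic plan
The Basic plan wins overall and in every signup group — no reversal.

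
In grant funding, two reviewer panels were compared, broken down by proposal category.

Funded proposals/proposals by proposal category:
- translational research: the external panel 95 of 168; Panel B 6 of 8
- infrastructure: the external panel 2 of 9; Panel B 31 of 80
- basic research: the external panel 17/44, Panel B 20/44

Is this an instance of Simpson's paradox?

Yes

Translational research: the external panel 95/168 = 56.5%, Panel B 6/8 = 75.0% → Panel B
Infrastructure: the external panel 2/9 = 22.2%, Panel B 31/80 = 38.8% → Panel B
Basic research: the external panel 17/44 = 38.6%, Panel B 20/44 = 45.5% → Panel B
Overall: the external panel 114/221 = 51.6%, Panel B 57/132 = 43.2% → the external panel
Panel B wins each proposal group but the external panel wins overall — the comparison reverses. Panel B's proposals skew toward infrastructure, which has a lower base rate.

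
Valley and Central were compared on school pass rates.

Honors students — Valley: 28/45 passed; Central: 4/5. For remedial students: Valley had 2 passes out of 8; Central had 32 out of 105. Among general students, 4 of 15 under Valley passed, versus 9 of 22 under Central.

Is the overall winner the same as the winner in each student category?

Honors: Valley 28/45 = 62.2%, Central 4/5 = 80.0% → Central
Remedial: Valley 2/8 = 25.0%, Central 32/105 = 30.5% → Central
General: Valley 4/15 = 26.7%, Central 9/22 = 40.9% → Central
Overall: Valley 34/68 = 50.0%, Central 45/132 = 34.1% → Valley
Central wins each student group but Valley wins overall — the comparison reverses. Central's students skew toward remedial, which has a lower base rate.

No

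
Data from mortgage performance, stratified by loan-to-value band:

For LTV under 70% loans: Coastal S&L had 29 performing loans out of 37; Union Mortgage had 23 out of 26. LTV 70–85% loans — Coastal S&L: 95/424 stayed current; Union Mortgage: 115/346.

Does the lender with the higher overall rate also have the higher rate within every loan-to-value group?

LTV under 70%: Coastal S&L 29/37 = 78.4%, Union Mortgage 23/26 = 88.5% → Union Mortgage
LTV 70–85%: Coastal S&L 95/424 = 22.4%, Union Mortgage 115/346 = 33.2% → Union Mortgage
Overall: Coastal S&L 124/461 = 26.9%, Union Mortgage 138/372 = 37.1% → Union Mortgage
Union Mortgage wins overall and in every loan-to-value group — no reversal.

Yes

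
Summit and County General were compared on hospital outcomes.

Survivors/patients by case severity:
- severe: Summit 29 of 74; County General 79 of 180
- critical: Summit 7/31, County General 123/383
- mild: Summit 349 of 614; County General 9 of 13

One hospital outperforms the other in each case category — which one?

County General

Severe: Summit 29/74 = 39.2%, County General 79/180 = 43.9% → County General
Critical: Summit 7/31 = 22.6%, County General 123/383 = 32.1% → County General
Mild: Summit 349/614 = 56.8%, County General 9/13 = 69.2% → County General
County General has the higher rate in all 3 groups.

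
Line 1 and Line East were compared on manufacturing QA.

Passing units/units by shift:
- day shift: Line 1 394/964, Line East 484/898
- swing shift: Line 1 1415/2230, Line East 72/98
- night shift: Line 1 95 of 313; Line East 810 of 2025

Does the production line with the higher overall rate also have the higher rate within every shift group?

No

Day shift: Line 1 394/964 = 40.9%, Line East 484/898 = 53.9% → Line East
Swing shift: Line 1 1415/2230 = 63.5%, Line East 72/98 = 73.5% → Line East
Night shift: Line 1 95/313 = 30.4%, Line East 810/2025 = 40.0% → Line East
Overall: Line 1 1904/3507 = 54.3%, Line East 1366/3021 = 45.2% → Line 1
Line East wins each shift group but Line 1 wins overall — the comparison reverses. Line East's units skew toward night shift, which has a lower base rate.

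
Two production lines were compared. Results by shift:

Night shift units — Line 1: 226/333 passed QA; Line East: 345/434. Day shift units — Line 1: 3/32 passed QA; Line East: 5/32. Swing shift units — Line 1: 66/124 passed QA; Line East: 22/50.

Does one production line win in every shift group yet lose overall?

Night shift: Line 1 226/333 = 67.9%, Line East 345/434 = 79.5% → Line East
Day shift: Line 1 3/32 = 9.4%, Line East 5/32 = 15.6% → Line East
Swing shift: Line 1 66/124 = 53.2%, Line East 22/50 = 44.0% → Line 1
Overall: Line 1 295/489 = 60.3%, Line East 372/516 = 72.1% → Line East
Neither sweeps: Line 1 wins 1 of 3 groups, Line East wins 2. Line East wins overall but not every group — no Simpson reversal.

No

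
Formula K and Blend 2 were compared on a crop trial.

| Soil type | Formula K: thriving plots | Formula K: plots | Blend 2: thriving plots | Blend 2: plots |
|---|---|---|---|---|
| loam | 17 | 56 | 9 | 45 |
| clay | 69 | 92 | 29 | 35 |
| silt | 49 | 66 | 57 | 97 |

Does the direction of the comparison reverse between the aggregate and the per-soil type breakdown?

No

Loam: Formula K 17/56 = 30.4%, Blend 2 9/45 = 20.0% → Formula K
Clay: Formula K 69/92 = 75.0%, Blend 2 29/35 = 82.9% → Blend 2
Silt: Formula K 49/66 = 74.2%, Blend 2 57/97 = 58.8% → Formula K
Overall: Formula K 135/214 = 63.1%, Blend 2 95/177 = 53.7% → Formula K
Neither sweeps: Formula K wins 2 of 3 groups, Blend 2 wins 1. Formula K wins overall but not every group — no Simpson reversal.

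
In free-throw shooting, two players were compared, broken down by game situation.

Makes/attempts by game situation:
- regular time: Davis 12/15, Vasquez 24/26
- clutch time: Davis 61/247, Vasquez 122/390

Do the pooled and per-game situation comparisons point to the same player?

Yes

Regular time: Davis 12/15 = 80.0%, Vasquez 24/26 = 92.3% → Vasquez
Clutch time: Davis 61/247 = 24.7%, Vasquez 122/390 = 31.3% → Vasquez
Overall: Davis 73/262 = 27.9%, Vasquez 146/416 = 35.1% → Vasquez
Vasquez wins overall and in every game group — no reversal.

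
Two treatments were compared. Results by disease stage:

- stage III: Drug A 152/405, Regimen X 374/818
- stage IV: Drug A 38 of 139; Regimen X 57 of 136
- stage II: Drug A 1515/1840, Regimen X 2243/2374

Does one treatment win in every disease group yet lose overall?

No

Stage III: Drug A 152/405 = 37.5%, Regimen X 374/818 = 45.7% → Regimen X
Stage IV: Drug A 38/139 = 27.3%, Regimen X 57/136 = 41.9% → Regimen X
Stage II: Drug A 1515/1840 = 82.3%, Regimen X 2243/2374 = 94.5% → Regimen X
Overall: Drug A 1705/2384 = 71.5%, Regimen X 2674/3328 = 80.3% → Regimen X
Regimen X wins overall and in every disease group — no reversal.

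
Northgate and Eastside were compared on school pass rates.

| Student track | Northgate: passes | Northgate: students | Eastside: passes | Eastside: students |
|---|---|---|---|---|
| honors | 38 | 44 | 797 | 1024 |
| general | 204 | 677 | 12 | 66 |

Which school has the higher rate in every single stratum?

Northgate

Honors: Northgate 38/44 = 86.4%, Eastside 797/1024 = 77.8% → Northgate
General: Northgate 204/677 = 30.1%, Eastside 12/66 = 18.2% → Northgate
Northgate has the higher rate in both groups.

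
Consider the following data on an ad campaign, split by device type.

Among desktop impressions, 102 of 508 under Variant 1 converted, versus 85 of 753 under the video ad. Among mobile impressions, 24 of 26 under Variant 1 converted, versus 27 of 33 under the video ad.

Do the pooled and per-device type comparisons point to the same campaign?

Yes

Desktop: Variant 1 102/508 = 20.1%, the video ad 85/753 = 11.3% → Variant 1
Mobile: Variant 1 24/26 = 92.3%, the video ad 27/33 = 81.8% → Variant 1
Overall: Variant 1 126/534 = 23.6%, the video ad 112/786 = 14.2% → Variant 1
Variant 1 wins overall and in every device group — no reversal.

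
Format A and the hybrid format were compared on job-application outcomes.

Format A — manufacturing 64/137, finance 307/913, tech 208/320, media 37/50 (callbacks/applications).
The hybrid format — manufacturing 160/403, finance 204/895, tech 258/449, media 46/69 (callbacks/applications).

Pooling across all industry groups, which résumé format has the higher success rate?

Manufacturing: Format A 64/137 = 46.7%, the hybrid format 160/403 = 39.7% → Format A
Finance: Format A 307/913 = 33.6%, the hybrid format 204/895 = 22.8% → Format A
Tech: Format A 208/320 = 65.0%, the hybrid format 258/449 = 57.5% → Format A
Media: Format A 37/50 = 74.0%, the hybrid format 46/69 = 66.7% → Format A
Overall: Format A 616/1420 = 43.4%, the hybrid format 668/1816 = 36.8% → Format A

Format A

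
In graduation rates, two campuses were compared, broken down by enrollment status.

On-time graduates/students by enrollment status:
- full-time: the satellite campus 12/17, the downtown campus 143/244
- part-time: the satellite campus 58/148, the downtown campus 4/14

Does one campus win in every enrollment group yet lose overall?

Yes

Full-time: the satellite campus 12/17 = 70.6%, the downtown campus 143/244 = 58.6% → the satellite campus
Part-time: the satellite campus 58/148 = 39.2%, the downtown campus 4/14 = 28.6% → the satellite campus
Overall: the satellite campus 70/165 = 42.4%, the downtown campus 147/258 = 57.0% → the downtown campus
The satellite campus wins each enrollment group but the downtown campus wins overall — the comparison reverses. The satellite campus's students skew toward part-time, which has a lower base rate.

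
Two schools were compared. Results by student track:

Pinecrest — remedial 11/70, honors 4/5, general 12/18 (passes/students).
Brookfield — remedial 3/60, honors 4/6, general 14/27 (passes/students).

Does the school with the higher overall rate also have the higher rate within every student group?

Yes

Remedial: Pinecrest 11/70 = 15.7%, Brookfield 3/60 = 5.0% → Pinecrest
Honors: Pinecrest 4/5 = 80.0%, Brookfield 4/6 = 66.7% → Pinecrest
General: Pinecrest 12/18 = 66.7%, Brookfield 14/27 = 51.9% → Pinecrest
Overall: Pinecrest 27/93 = 29.0%, Brookfield 21/93 = 22.6% → Pinecrest
Pinecrest wins overall and in every student group — no reversal.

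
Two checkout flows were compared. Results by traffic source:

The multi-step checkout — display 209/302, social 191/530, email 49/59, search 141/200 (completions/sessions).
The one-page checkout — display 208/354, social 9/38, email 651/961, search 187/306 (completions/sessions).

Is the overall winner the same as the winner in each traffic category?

No

Display: the multi-step checkout 209/302 = 69.2%, the one-page checkout 208/354 = 58.8% → the multi-step checkout
Social: the multi-step checkout 191/530 = 36.0%, the one-page checkout 9/38 = 23.7% → the multi-step checkout
Email: the multi-step checkout 49/59 = 83.1%, the one-page checkout 651/961 = 67.7% → the multi-step checkout
Search: the multi-step checkout 141/200 = 70.5%, the one-page checkout 187/306 = 61.1% → the multi-step checkout
Overall: the multi-step checkout 590/1091 = 54.1%, the one-page checkout 1055/1659 = 63.6% → the one-page checkout
The multi-step checkout wins each traffic group but the one-page checkout wins overall — the comparison reverses. The multi-step checkout's sessions skew toward social, which has a lower base rate.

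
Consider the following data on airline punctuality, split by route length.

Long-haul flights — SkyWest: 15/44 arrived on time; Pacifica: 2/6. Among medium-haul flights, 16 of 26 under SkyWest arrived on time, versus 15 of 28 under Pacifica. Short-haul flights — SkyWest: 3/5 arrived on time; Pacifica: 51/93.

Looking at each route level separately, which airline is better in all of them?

Long-haul: SkyWest 15/44 = 34.1%, Pacifica 2/6 = 33.3% → SkyWest
Medium-haul: SkyWest 16/26 = 61.5%, Pacifica 15/28 = 53.6% → SkyWest
Short-haul: SkyWest 3/5 = 60.0%, Pacifica 51/93 = 54.8% → SkyWest
SkyWest has the higher rate in all 3 groups.

SkyWest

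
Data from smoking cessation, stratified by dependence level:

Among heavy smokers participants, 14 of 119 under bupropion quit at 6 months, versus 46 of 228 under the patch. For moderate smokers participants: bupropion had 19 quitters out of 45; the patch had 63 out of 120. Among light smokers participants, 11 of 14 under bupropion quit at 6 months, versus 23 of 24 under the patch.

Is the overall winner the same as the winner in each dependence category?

Heavy smokers: bupropion 14/119 = 11.8%, the patch 46/228 = 20.2% → the patch
Moderate smokers: bupropion 19/45 = 42.2%, the patch 63/120 = 52.5% → the patch
Light smokers: bupropion 11/14 = 78.6%, the patch 23/24 = 95.8% → the patch
Overall: bupropion 44/178 = 24.7%, the patch 132/372 = 35.5% → the patch
The patch wins overall and in every dependence group — no reversal.

Yes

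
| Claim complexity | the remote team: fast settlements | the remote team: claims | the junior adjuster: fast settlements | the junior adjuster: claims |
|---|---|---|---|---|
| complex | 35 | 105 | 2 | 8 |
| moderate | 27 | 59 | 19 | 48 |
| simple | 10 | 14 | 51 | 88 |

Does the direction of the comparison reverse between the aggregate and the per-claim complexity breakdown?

Complex: the remote team 35/105 = 33.3%, the junior adjuster 2/8 = 25.0% → the remote team
Moderate: the remote team 27/59 = 45.8%, the junior adjuster 19/48 = 39.6% → the remote team
Simple: the remote team 10/14 = 71.4%, the junior adjuster 51/88 = 58.0% → the remote team
Overall: the remote team 72/178 = 40.4%, the junior adjuster 72/144 = 50.0% → the junior adjuster
The remote team wins each claim group but the junior adjuster wins overall — the comparison reverses. The remote team's claims skew toward complex, which has a lower base rate.

Yes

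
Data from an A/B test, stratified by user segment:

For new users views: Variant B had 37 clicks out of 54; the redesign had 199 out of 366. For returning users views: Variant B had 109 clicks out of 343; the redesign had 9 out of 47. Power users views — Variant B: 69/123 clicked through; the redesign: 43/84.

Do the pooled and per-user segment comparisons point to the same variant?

New users: Variant B 37/54 = 68.5%, the redesign 199/366 = 54.4% → Variant B
Returning users: Variant B 109/343 = 31.8%, the redesign 9/47 = 19.1% → Variant B
Power users: Variant B 69/123 = 56.1%, the redesign 43/84 = 51.2% → Variant B
Overall: Variant B 215/520 = 41.3%, the redesign 251/497 = 50.5% → the redesign
Variant B wins each user group but the redesign wins overall — the comparison reverses. Variant B's views skew toward returning users, which has a lower base rate.

No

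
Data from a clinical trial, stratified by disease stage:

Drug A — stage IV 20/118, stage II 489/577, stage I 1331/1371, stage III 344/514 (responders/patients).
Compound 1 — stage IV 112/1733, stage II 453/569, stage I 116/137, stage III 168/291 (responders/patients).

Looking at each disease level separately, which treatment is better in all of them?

Drug A

Stage IV: Drug A 20/118 = 16.9%, Compound 1 112/1733 = 6.5% → Drug A
Stage II: Drug A 489/577 = 84.7%, Compound 1 453/569 = 79.6% → Drug A
Stage I: Drug A 1331/1371 = 97.1%, Compound 1 116/137 = 84.7% → Drug A
Stage III: Drug A 344/514 = 66.9%, Compound 1 168/291 = 57.7% → Drug A
Drug A has the higher rate in all 4 groups.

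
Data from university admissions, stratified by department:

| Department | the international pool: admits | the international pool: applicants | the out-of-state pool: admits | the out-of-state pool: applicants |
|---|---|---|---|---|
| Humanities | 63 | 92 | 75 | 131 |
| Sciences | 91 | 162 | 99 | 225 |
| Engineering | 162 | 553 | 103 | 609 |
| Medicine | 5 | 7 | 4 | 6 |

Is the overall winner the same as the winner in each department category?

Yes

Humanities: the international pool 63/92 = 68.5%, the out-of-state pool 75/131 = 57.3% → the international pool
Sciences: the international pool 91/162 = 56.2%, the out-of-state pool 99/225 = 44.0% → the international pool
Engineering: the international pool 162/553 = 29.3%, the out-of-state pool 103/609 = 16.9% → the international pool
Medicine: the international pool 5/7 = 71.4%, the out-of-state pool 4/6 = 66.7% → the international pool
Overall: the international pool 321/814 = 39.4%, the out-of-state pool 281/971 = 28.9% → the international pool
The international pool wins overall and in every department group — no reversal.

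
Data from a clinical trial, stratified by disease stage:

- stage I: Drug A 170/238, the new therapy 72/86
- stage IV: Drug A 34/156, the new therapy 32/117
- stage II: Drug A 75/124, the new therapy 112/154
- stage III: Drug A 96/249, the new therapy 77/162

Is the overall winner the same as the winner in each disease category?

Stage I: Drug A 170/238 = 71.4%, the new therapy 72/86 = 83.7% → the new therapy
Stage IV: Drug A 34/156 = 21.8%, the new therapy 32/117 = 27.4% → the new therapy
Stage II: Drug A 75/124 = 60.5%, the new therapy 112/154 = 72.7% → the new therapy
Stage III: Drug A 96/249 = 38.6%, the new therapy 77/162 = 47.5% → the new therapy
Overall: Drug A 375/767 = 48.9%, the new therapy 293/519 = 56.5% → the new therapy
The new therapy wins overall and in every disease group — no reversal.

Yes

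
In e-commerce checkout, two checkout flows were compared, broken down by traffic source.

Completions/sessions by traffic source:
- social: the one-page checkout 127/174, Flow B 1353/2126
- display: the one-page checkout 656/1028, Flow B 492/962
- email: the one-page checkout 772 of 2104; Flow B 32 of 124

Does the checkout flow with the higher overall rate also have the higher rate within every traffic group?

Social: the one-page checkout 127/174 = 73.0%, Flow B 1353/2126 = 63.6% → the one-page checkout
Display: the one-page checkout 656/1028 = 63.8%, Flow B 492/962 = 51.1% → the one-page checkout
Email: the one-page checkout 772/2104 = 36.7%, Flow B 32/124 = 25.8% → the one-page checkout
Overall: the one-page checkout 1555/3306 = 47.0%, Flow B 1877/3212 = 58.4% → Flow B
The one-page checkout wins each traffic group but Flow B wins overall — the comparison reverses. The one-page checkout's sessions skew toward email, which has a lower base rate.

No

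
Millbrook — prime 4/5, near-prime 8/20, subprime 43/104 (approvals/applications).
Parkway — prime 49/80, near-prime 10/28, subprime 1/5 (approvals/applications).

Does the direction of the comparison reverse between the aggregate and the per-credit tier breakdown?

Prime: Millbrook 4/5 = 80.0%, Parkway 49/80 = 61.2% → Millbrook
Near-prime: Millbrook 8/20 = 40.0%, Parkway 10/28 = 35.7% → Millbrook
Subprime: Millbrook 43/104 = 41.3%, Parkway 1/5 = 20.0% → Millbrook
Overall: Millbrook 55/129 = 42.6%, Parkway 60/113 = 53.1% → Parkway
Millbrook wins each credit group but Parkway wins overall — the comparison reverses. Millbrook's applications skew toward subprime, which has a lower base rate.

Yes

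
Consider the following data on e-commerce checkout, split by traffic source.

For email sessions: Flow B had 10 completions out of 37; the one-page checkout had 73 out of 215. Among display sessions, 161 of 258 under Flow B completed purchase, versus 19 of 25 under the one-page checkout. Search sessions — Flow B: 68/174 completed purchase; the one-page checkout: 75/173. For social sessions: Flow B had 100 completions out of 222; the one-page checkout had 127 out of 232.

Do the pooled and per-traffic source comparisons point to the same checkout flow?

No

Email: Flow B 10/37 = 27.0%, the one-page checkout 73/215 = 34.0% → the one-page checkout
Display: Flow B 161/258 = 62.4%, the one-page checkout 19/25 = 76.0% → the one-page checkout
Search: Flow B 68/174 = 39.1%, the one-page checkout 75/173 = 43.4% → the one-page checkout
Social: Flow B 100/222 = 45.0%, the one-page checkout 127/232 = 54.7% → the one-page checkout
Overall: Flow B 339/691 = 49.1%, the one-page checkout 294/645 = 45.6% → Flow B
The one-page checkout wins each traffic group but Flow B wins overall — the comparison reverses. The one-page checkout's sessions skew toward email, which has a lower base rate.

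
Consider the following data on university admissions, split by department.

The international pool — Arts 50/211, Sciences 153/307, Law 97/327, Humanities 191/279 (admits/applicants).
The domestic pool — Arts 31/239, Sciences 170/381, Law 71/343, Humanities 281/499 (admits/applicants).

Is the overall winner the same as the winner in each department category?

Yes

Arts: the international pool 50/211 = 23.7%, the domestic pool 31/239 = 13.0% → the international pool
Sciences: the international pool 153/307 = 49.8%, the domestic pool 170/381 = 44.6% → the international pool
Law: the international pool 97/327 = 29.7%, the domestic pool 71/343 = 20.7% → the international pool
Humanities: the international pool 191/279 = 68.5%, the domestic pool 281/499 = 56.3% → the international pool
Overall: the international pool 491/1124 = 43.7%, the domestic pool 553/1462 = 37.8% → the international pool
The international pool wins overall and in every department group — no reversal.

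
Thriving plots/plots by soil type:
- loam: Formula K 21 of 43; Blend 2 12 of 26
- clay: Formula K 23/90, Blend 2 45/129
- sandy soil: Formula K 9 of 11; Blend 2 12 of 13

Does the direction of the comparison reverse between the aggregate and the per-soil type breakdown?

Loam: Formula K 21/43 = 48.8%, Blend 2 12/26 = 46.2% → Formula K
Clay: Formula K 23/90 = 25.6%, Blend 2 45/129 = 34.9% → Blend 2
Sandy soil: Formula K 9/11 = 81.8%, Blend 2 12/13 = 92.3% → Blend 2
Overall: Formula K 53/144 = 36.8%, Blend 2 69/168 = 41.1% → Blend 2
Neither sweeps: Formula K wins 1 of 3 groups, Blend 2 wins 2. Blend 2 wins overall but not every group — no Simpson reversal.

No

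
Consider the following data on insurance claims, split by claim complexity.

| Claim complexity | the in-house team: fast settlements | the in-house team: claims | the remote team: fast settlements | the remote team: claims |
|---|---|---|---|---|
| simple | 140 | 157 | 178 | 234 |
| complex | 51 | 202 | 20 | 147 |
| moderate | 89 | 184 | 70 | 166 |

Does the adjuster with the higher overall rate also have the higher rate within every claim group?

Yes

Simple: the in-house team 140/157 = 89.2%, the remote team 178/234 = 76.1% → the in-house team
Complex: the in-house team 51/202 = 25.2%, the remote team 20/147 = 13.6% → the in-house team
Moderate: the in-house team 89/184 = 48.4%, the remote team 70/166 = 42.2% → the in-house team
Overall: the in-house team 280/543 = 51.6%, the remote team 268/547 = 49.0% → the in-house team
The in-house team wins overall and in every claim group — no reversal.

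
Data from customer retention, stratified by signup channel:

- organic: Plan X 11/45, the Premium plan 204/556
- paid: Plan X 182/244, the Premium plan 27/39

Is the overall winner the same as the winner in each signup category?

No

Organic: Plan X 11/45 = 24.4%, the Premium plan 204/556 = 36.7% → the Premium plan
Paid: Plan X 182/244 = 74.6%, the Premium plan 27/39 = 69.2% → Plan X
Overall: Plan X 193/289 = 66.8%, the Premium plan 231/595 = 38.8% → Plan X
Neither sweeps: Plan X wins 1 of 2 groups, the Premium plan wins 1. Plan X wins overall but not every group — no Simpson reversal.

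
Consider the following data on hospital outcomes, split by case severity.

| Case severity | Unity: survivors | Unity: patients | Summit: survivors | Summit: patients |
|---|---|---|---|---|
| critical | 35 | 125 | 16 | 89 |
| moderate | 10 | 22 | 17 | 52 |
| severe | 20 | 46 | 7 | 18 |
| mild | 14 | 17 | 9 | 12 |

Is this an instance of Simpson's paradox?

Critical: Unity 35/125 = 28.0%, Summit 16/89 = 18.0% → Unity
Moderate: Unity 10/22 = 45.5%, Summit 17/52 = 32.7% → Unity
Severe: Unity 20/46 = 43.5%, Summit 7/18 = 38.9% → Unity
Mild: Unity 14/17 = 82.4%, Summit 9/12 = 75.0% → Unity
Overall: Unity 79/210 = 37.6%, Summit 49/171 = 28.7% → Unity
Unity wins overall and in every case group — no reversal.

No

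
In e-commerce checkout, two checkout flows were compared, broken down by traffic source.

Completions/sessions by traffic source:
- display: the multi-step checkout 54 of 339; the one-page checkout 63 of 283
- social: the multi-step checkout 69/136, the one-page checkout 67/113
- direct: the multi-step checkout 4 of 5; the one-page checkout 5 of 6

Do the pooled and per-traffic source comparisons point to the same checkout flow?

Yes

Display: the multi-step checkout 54/339 = 15.9%, the one-page checkout 63/283 = 22.3% → the one-page checkout
Social: the multi-step checkout 69/136 = 50.7%, the one-page checkout 67/113 = 59.3% → the one-page checkout
Direct: the multi-step checkout 4/5 = 80.0%, the one-page checkout 5/6 = 83.3% → the one-page checkout
Overall: the multi-step checkout 127/480 = 26.5%, the one-page checkout 135/402 = 33.6% → the one-page checkout
The one-page checkout wins overall and in every traffic group — no reversal.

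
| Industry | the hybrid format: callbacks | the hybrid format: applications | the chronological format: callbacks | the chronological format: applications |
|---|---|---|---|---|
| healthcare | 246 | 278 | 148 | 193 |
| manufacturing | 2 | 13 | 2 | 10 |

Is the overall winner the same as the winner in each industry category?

No

Healthcare: the hybrid format 246/278 = 88.5%, the chronological format 148/193 = 76.7% → the hybrid format
Manufacturing: the hybrid format 2/13 = 15.4%, the chronological format 2/10 = 20.0% → the chronological format
Overall: the hybrid format 248/291 = 85.2%, the chronological format 150/203 = 73.9% → the hybrid format
Neither sweeps: the hybrid format wins 1 of 2 groups, the chronological format wins 1. The hybrid format wins overall but not every group — no Simpson reversal.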